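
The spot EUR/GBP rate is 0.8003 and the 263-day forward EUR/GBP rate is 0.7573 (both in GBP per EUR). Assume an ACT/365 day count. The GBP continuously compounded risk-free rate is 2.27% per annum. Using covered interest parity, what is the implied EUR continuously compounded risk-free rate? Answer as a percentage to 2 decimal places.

F = S·e^((r_GBP − r_EUR)T) ⇒ r_EUR = r_GBP − ln(F/S)/T
ln(0.7573/0.8003) = -0.055227; /(263/365) = -0.076646
r_EUR = 0.0227 + 0.076646 = 0.099346
r_EUR = 9.93%

9.93%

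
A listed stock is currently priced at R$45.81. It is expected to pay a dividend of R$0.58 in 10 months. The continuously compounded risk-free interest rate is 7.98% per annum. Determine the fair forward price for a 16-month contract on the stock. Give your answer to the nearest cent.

R$50.35

PV(dividends) I = 0.58·e^(−0.0798·10/12)
I = 0.5427
F = (S − I)·e^(rT) = (45.81 − 0.5427) · e^(0.0798·16/12)
= 45.2673 · e^0.106400 = 45.2673 × 1.112267 = R$50.35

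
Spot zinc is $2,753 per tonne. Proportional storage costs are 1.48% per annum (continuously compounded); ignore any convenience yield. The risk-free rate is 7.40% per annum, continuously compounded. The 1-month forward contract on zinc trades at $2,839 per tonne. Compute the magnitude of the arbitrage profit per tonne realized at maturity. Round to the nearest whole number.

Fair forward: F* = S·e^(carry·T), with carry = (r + u) = 0.0740 + 0.0148 = 0.0888
F* = 2753 · e^(0.0888 × 1/12) = 2753 · e^0.007400 = 2753 × 1.007427 = $2773.4465
Market $2839 > fair $2773.4465: forward overpriced → cash-and-carry (buy spot, short the forward).
At maturity, profit = |F_mkt − F*| = |2839 − 2773.4465| = $66 per tonne

$66 per tonne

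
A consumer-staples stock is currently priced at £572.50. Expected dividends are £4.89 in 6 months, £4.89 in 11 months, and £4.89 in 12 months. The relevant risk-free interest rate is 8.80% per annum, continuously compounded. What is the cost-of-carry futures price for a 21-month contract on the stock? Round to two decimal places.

PV(dividends) I = 4.89·e^(−0.0880·6/12) + 4.89·e^(−0.0880·11/12) + 4.89·e^(−0.0880·12/12)
I = 4.6795 + 4.5110 + 4.4781 = 13.6686
F = (S − I)·e^(rT) = (572.50 − 13.6686) · e^(0.0880·21/12)
= 558.8314 · e^0.154000 = 558.8314 × 1.166491 = £651.87

£651.87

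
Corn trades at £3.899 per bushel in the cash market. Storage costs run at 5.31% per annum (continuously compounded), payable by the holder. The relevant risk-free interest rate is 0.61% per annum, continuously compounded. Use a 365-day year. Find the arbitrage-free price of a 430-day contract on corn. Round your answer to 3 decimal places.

Net carry = r + u − y = 0.0061 + 0.0531 − 0.0000 = 0.0592
F = S·e^((r+u−y)T) = 3.899 · e^(0.0592 × 430/365) = 3.899 · e^0.069742
= 3.899 × 1.072232 = £4.181 per bushel

£4.181 per bushel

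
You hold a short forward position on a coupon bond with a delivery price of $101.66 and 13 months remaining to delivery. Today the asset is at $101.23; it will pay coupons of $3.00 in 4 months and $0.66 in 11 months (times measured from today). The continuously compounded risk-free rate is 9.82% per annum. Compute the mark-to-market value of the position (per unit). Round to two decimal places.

PV(remaining coupons) I = 3.00·e^(−0.0982·4/12) + 0.66·e^(−0.0982·11/12) = 3.5066
Current forward F = (S − I)·e^(rT) = (101.23 − 3.5066)·e^(0.0982·13/12) = 97.7234 × 1.112248 = 108.6927
Value (long) = (F − K)·e^(−rT) = (108.6927 − 101.66) × 0.899080 = 6.3230
Short position value = −(long value) = -$6.32

-$6.32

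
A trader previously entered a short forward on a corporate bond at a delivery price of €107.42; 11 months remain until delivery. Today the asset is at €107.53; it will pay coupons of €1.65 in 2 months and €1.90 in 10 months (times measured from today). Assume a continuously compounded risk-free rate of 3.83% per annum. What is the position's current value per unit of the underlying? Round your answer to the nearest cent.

PV(remaining coupons) I = 1.65·e^(−0.0383·2/12) + 1.90·e^(−0.0383·10/12) = 3.4798
Current forward F = (S − I)·e^(rT) = (107.53 − 3.4798)·e^(0.0383·11/12) = 104.0502 × 1.035732 = 107.7681
Value (long) = (F − K)·e^(−rT) = (107.7681 − 107.42) × 0.965501 = 0.3361
Short position value = −(long value) = -€0.34

-€0.34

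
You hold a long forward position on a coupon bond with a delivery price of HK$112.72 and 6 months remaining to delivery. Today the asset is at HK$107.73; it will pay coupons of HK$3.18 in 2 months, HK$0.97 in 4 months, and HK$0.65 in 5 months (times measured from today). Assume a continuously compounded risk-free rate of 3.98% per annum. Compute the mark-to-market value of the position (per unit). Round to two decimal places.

-HK$7.52

PV(remaining coupons) I = 3.18·e^(−0.0398·2/12) + 0.97·e^(−0.0398·4/12) + 0.65·e^(−0.0398·5/12) = 4.7555
Current forward F = (S − I)·e^(rT) = (107.73 − 4.7555)·e^(0.0398·6/12) = 102.9745 × 1.020099 = 105.0442
Value (long) = (F − K)·e^(−rT) = (105.0442 − 112.72) × 0.980297 = -7.5246
Value = -HK$7.52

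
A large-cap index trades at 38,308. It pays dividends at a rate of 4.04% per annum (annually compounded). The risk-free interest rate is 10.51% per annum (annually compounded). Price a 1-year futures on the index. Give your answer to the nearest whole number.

40,690

F = S · (1+r)^T / (1+q)^T
= 38308 × 1.105100 / 1.040400 = 38308 × 1.062188
F = 40,690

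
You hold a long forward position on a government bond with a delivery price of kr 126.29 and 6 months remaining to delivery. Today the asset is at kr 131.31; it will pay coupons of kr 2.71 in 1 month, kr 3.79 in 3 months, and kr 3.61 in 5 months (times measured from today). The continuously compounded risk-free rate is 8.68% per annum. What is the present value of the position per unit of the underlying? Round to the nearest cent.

PV(remaining coupons) I = 2.71·e^(−0.0868·1/12) + 3.79·e^(−0.0868·3/12) + 3.61·e^(−0.0868·5/12) = 9.8809
Current forward F = (S − I)·e^(rT) = (131.31 − 9.8809)·e^(0.0868·6/12) = 121.4291 × 1.044356 = 126.8152
Value (long) = (F − K)·e^(−rT) = (126.8152 − 126.29) × 0.957528 = 0.5029
Value = kr 0.50

kr 0.50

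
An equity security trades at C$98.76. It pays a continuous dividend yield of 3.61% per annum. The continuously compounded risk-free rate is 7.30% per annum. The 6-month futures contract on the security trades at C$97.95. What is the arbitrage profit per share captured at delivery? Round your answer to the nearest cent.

Fair futures: F* = S·e^(carry·T), with carry = (r − q) = 0.0730 − 0.0361 = 0.0369
F* = 98.76 · e^(0.0369 × 6/12) = 98.76 · e^0.018450 = 98.76 × 1.018621 = C$100.5990
Market C$97.95 < fair C$100.5990: forward underpriced → reverse cash-and-carry (short spot, go long the forward).
At maturity, profit = |F_mkt − F*| = |97.95 − 100.5990| = C$2.65 per share

C$2.65 per share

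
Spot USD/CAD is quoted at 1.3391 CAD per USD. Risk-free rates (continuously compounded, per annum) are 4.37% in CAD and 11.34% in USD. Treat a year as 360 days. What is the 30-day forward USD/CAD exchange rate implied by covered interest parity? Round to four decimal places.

1.3313

F = S·e^((r_CAD − r_USD)T) = 1.3391 · e^((0.0437 − 0.1134) × 30/360)
= 1.3391 · e^-0.005808 = 1.3391 × 0.994209
F = 1.3313 CAD per USD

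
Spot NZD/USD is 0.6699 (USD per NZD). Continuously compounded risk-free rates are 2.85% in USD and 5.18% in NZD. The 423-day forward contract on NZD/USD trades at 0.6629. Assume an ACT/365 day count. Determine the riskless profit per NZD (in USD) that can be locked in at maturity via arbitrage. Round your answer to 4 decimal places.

Fair forward: F* = S·e^(carry·T), with carry = (r_USD − r_NZD) = 0.0285 − 0.0518 = -0.0233
F* = 0.6699 · e^(-0.0233 × 423/365) = 0.6699 · e^-0.027002 = 0.6699 × 0.973359 = 0.6521
Market 0.6629 > fair 0.6521: forward overpriced → cash-and-carry (buy spot, short the forward).
At maturity, profit = |F_mkt − F*| = |0.6629 − 0.6521| = 0.0108 per NZD (in USD)

0.0108 per NZD (in USD)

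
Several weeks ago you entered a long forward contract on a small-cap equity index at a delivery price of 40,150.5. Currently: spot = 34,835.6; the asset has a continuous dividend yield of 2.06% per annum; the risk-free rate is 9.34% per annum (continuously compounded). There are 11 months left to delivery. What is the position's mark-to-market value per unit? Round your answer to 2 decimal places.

-2672.03

Current fair forward for the remaining 11 months: F = S·e^((r − q)·T), (r − q) = 0.0934 − 0.0206 = 0.0728
F = 34835.6 · e^(0.0728 × 11/12) = 34835.6 × 1.06901037 = 37239.6176
Value of long forward = (F − K)·e^(−rT) = (37239.6176 − 40150.5) · e^(−0.0934·11/12)
= -2910.8824 × 0.91794604 = -2672.03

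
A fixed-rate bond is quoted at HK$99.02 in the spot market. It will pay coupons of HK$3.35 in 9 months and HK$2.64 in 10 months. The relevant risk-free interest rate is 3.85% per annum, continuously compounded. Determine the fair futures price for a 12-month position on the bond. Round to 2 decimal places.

PV(coupons) I = 3.35·e^(−0.0385·9/12) + 2.64·e^(−0.0385·10/12)
I = 3.2547 + 2.5566 = 5.8113
F = (S − I)·e^(rT) = (99.02 − 5.8113) · e^(0.0385·12/12)
= 93.2087 · e^0.038500 = 93.2087 × 1.039251 = HK$96.87

HK$96.87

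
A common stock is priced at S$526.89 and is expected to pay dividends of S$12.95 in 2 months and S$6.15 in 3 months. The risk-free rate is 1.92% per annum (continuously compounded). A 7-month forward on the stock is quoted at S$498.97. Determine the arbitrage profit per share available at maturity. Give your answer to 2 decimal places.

PV(dividends) I = 12.95·e^(−0.0192·2/12) + 6.15·e^(−0.0192·3/12) = 19.0292
Fair forward F* = (S − I)·e^(rT) = (526.89 − 19.0292)·e^0.011200 = 507.8608 × 1.011263 = 513.5808
Market S$498.97 < fair 513.5808: forward underpriced → reverse cash-and-carry (short the stock, invest proceeds at r, pay the dividends, go long the forward).
Profit at T = |F_mkt − F*| = |498.97 − 513.5808| = S$14.61 per share

S$14.61 per share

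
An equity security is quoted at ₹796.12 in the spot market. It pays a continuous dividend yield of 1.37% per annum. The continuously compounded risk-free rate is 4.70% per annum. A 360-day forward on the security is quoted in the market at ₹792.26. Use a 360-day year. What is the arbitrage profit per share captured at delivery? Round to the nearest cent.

Fair forward: F* = S·e^(carry·T), with carry = (r − q) = 0.0470 − 0.0137 = 0.0333
F* = 796.12 · e^(0.0333 × 360/360) = 796.12 · e^0.033300 = 796.12 × 1.033861 = ₹823.0774
Market ₹792.26 < fair ₹823.0774: forward underpriced → reverse cash-and-carry (short spot, go long the forward).
At maturity, profit = |F_mkt − F*| = |792.26 − 823.0774| = ₹30.82 per share

₹30.82 per share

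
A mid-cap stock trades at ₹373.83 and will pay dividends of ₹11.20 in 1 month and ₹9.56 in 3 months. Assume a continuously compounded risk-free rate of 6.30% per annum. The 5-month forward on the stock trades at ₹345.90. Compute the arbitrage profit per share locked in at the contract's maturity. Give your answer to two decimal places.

PV(dividends) I = 11.20·e^(−0.0630·1/12) + 9.56·e^(−0.0630·3/12) = 20.5520
Fair forward F* = (S − I)·e^(rT) = (373.83 − 20.5520)·e^0.026250 = 353.2780 × 1.026598 = 362.6745
Market ₹345.90 < fair 362.6745: forward underpriced → reverse cash-and-carry (short the stock, invest proceeds at r, pay the dividends, go long the forward).
Profit at T = |F_mkt − F*| = |345.90 − 362.6745| = ₹16.77 per share

₹16.77 per share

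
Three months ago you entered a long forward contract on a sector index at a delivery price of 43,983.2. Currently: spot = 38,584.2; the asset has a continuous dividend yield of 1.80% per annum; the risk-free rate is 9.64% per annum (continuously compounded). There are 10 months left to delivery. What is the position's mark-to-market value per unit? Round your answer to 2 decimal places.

Current fair forward for the remaining 10 months: F = S·e^((r − q)·T), (r − q) = 0.0964 − 0.0180 = 0.0784
F = 38584.2 · e^(0.0784 × 10/12) = 38584.2 × 1.06751480 = 41189.2045
Value of long forward = (F − K)·e^(−rT) = (41189.2045 − 43983.2) · e^(−0.0964·10/12)
= -2793.9955 × 0.92280869 = -2578.32

-2578.32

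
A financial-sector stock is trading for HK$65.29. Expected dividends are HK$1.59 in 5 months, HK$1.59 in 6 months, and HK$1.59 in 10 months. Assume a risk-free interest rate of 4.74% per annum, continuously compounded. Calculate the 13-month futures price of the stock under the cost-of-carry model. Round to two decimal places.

HK$63.85

PV(dividends) I = 1.59·e^(−0.0474·5/12) + 1.59·e^(−0.0474·6/12) + 1.59·e^(−0.0474·10/12)
I = 1.5589 + 1.5528 + 1.5284 = 4.6401
F = (S − I)·e^(rT) = (65.29 − 4.6401) · e^(0.0474·13/12)
= 60.6499 · e^0.051350 = 60.6499 × 1.052691 = HK$63.85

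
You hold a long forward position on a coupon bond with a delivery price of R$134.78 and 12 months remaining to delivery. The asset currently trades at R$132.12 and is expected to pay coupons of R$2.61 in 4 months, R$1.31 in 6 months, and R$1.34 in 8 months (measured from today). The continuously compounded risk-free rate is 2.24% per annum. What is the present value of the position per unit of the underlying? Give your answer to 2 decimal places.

-R$4.88

PV(remaining coupons) I = 2.61·e^(−0.0224·4/12) + 1.31·e^(−0.0224·6/12) + 1.34·e^(−0.0224·8/12) = 5.2061
Current forward F = (S − I)·e^(rT) = (132.12 − 5.2061)·e^(0.0224·12/12) = 126.9139 × 1.022653 = 129.7889
Value (long) = (F − K)·e^(−rT) = (129.7889 − 134.78) × 0.977849 = -4.8805
Value = -R$4.88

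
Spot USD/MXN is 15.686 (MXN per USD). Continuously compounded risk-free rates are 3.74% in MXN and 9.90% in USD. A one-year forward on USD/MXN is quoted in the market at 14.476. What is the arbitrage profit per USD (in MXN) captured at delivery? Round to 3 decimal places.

0.273 per USD (in MXN)

Fair forward: F* = S·e^(carry·T), with carry = (r_MXN − r_USD) = 0.0374 − 0.0990 = -0.0616
F* = 15.686 · e^(-0.0616 × 12/12) = 15.686 · e^-0.061600 = 15.686 × 0.940259 = 14.7489
Market 14.476 < fair 14.7489: forward underpriced → reverse cash-and-carry (short spot, go long the forward).
At maturity, profit = |F_mkt − F*| = |14.476 − 14.7489| = 0.273 per USD (in MXN)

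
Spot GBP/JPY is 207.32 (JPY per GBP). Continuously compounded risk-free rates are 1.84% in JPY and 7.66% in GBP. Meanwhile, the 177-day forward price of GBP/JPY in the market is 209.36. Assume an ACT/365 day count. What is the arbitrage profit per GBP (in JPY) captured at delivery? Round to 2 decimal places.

Fair forward: F* = S·e^(carry·T), with carry = (r_JPY − r_GBP) = 0.0184 − 0.0766 = -0.0582
F* = 207.32 · e^(-0.0582 × 177/365) = 207.32 · e^-0.028223 = 207.32 × 0.972172 = 201.5507
Market 209.36 > fair 201.5507: forward overpriced → cash-and-carry (buy spot, short the forward).
At maturity, profit = |F_mkt − F*| = |209.36 − 201.5507| = 7.81 per GBP (in JPY)

7.81 per GBP (in JPY)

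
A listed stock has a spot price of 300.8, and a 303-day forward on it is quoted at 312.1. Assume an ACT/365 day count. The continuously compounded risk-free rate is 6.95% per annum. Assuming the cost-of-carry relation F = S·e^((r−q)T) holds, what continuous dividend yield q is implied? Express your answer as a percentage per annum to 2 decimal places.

2.51%

From F = S·e^((r−q)T): (r − q) = ln(F/S)/T
ln(312.1/300.8) = ln(1.037566) = 0.036878
(r − q) = 0.036878 / (303/365) = 0.044424
q = r − ln(F/S)/T = 0.0695 − 0.044424 = 0.025076
q = 2.51%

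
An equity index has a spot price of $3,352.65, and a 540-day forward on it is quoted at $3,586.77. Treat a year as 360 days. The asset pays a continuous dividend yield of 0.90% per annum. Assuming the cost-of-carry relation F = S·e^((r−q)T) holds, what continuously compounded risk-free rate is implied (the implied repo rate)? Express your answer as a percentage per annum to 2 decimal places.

5.40%

From F = S·e^((r−q)T): (r − q) = ln(F/S)/T
ln(3586.77/3352.65) = ln(1.069831) = 0.067501
(r − q) = 0.067501 / (540/360) = 0.045001
r = ln(F/S)/T + q = 0.045001 + 0.0090 = 0.054001
r = 5.40%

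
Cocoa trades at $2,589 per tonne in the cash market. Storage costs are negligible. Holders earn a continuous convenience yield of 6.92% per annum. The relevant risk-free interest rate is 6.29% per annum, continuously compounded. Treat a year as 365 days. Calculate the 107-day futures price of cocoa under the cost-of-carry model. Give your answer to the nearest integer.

Net carry = r + u − y = 0.0629 + 0.0000 − 0.0692 = -0.0063
F = S·e^((r+u−y)T) = 2589 · e^(-0.0063 × 107/365) = 2589 · e^-0.001847
= 2589 × 0.998155 = $2,584 per tonne

$2,584 per tonne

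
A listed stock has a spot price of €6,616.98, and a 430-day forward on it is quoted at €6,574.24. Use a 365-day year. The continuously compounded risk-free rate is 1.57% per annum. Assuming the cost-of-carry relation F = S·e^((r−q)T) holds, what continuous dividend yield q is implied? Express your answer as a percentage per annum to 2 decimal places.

2.12%

From F = S·e^((r−q)T): (r − q) = ln(F/S)/T
ln(6574.24/6616.98) = ln(0.993541) = -0.006480
(r − q) = -0.006480 / (430/365) = -0.005500
q = r − ln(F/S)/T = 0.0157 + 0.005500 = 0.021200
q = 2.12%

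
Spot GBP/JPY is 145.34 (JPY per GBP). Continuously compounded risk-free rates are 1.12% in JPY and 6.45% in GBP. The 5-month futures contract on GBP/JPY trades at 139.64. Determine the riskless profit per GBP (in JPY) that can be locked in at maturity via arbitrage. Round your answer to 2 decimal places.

Fair futures: F* = S·e^(carry·T), with carry = (r_JPY − r_GBP) = 0.0112 − 0.0645 = -0.0533
F* = 145.34 · e^(-0.0533 × 5/12) = 145.34 · e^-0.022208 = 145.34 × 0.978037 = 142.1479
Market 139.64 < fair 142.1479: forward underpriced → reverse cash-and-carry (short spot, go long the forward).
At maturity, profit = |F_mkt − F*| = |139.64 − 142.1479| = 2.51 per GBP (in JPY)

2.51 per GBP (in JPY)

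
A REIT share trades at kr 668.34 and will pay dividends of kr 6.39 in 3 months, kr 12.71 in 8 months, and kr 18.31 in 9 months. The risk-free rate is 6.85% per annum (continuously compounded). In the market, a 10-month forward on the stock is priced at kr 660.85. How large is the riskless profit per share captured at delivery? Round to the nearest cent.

kr 8.83 per share

PV(dividends) I = 6.39·e^(−0.0685·3/12) + 12.71·e^(−0.0685·8/12) + 18.31·e^(−0.0685·9/12) = 35.8172
Fair forward F* = (S − I)·e^(rT) = (668.34 − 35.8172)·e^0.057083 = 632.5228 × 1.058744 = 669.6797
Market kr 660.85 < fair 669.6797: forward underpriced → reverse cash-and-carry (short the stock, invest proceeds at r, pay the dividends, go long the forward).
Profit at T = |F_mkt − F*| = |660.85 − 669.6797| = kr 8.83 per share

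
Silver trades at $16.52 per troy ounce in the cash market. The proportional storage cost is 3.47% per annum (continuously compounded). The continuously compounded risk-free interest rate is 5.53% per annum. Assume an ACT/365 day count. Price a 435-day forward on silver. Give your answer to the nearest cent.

$18.39 per troy ounce

Net carry = r + u − y = 0.0553 + 0.0347 − 0.0000 = 0.0900
F = S·e^((r+u−y)T) = 16.52 · e^(0.0900 × 435/365) = 16.52 · e^0.107260
= 16.52 × 1.113224 = $18.39 per troy ounce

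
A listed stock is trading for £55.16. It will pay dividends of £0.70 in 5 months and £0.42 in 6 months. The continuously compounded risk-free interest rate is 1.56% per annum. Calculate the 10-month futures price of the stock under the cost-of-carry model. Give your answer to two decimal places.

£54.76

PV(dividends) I = 0.70·e^(−0.0156·5/12) + 0.42·e^(−0.0156·6/12)
I = 0.6955 + 0.4167 = 1.1122
F = (S − I)·e^(rT) = (55.16 − 1.1122) · e^(0.0156·10/12)
= 54.0478 · e^0.013000 = 54.0478 × 1.013085 = £54.76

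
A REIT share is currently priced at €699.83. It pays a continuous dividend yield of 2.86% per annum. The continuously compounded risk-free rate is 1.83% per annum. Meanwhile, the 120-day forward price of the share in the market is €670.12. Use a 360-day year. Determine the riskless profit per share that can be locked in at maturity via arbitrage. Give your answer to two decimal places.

€27.31 per share

Fair forward: F* = S·e^(carry·T), with carry = (r − q) = 0.0183 − 0.0286 = -0.0103
F* = 699.83 · e^(-0.0103 × 120/360) = 699.83 · e^-0.003433 = 699.83 × 0.996573 = €697.4317
Market €670.12 < fair €697.4317: forward underpriced → reverse cash-and-carry (short spot, go long the forward).
At maturity, profit = |F_mkt − F*| = |670.12 − 697.4317| = €27.31 per share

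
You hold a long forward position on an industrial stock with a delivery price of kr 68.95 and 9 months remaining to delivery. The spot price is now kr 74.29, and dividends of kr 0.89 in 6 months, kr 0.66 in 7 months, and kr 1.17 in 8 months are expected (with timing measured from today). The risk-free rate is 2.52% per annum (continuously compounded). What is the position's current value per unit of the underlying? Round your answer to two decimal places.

PV(remaining dividends) I = 0.89·e^(−0.0252·6/12) + 0.66·e^(−0.0252·7/12) + 1.17·e^(−0.0252·8/12) = 2.6797
Current forward F = (S − I)·e^(rT) = (74.29 − 2.6797)·e^(0.0252·9/12) = 71.6103 × 1.019080 = 72.9766
Value (long) = (F − K)·e^(−rT) = (72.9766 − 68.95) × 0.981277 = 3.9512
Value = kr 3.95

kr 3.95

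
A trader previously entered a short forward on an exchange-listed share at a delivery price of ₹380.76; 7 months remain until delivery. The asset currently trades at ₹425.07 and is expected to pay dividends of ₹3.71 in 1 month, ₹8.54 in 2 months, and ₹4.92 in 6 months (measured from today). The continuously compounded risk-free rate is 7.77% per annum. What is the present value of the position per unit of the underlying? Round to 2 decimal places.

-₹44.33

PV(remaining dividends) I = 3.71·e^(−0.0777·1/12) + 8.54·e^(−0.0777·2/12) + 4.92·e^(−0.0777·6/12) = 16.8487
Current forward F = (S − I)·e^(rT) = (425.07 − 16.8487)·e^(0.0777·7/12) = 408.2213 × 1.046368 = 427.1497
Value (long) = (F − K)·e^(−rT) = (427.1497 − 380.76) × 0.955687 = 44.3340
Short position value = −(long value) = -₹44.33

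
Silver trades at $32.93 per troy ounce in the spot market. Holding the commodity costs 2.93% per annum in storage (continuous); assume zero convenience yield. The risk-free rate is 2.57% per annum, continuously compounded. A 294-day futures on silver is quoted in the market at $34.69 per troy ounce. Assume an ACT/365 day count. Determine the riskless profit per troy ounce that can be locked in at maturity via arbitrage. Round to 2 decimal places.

Fair futures: F* = S·e^(carry·T), with carry = (r + u) = 0.0257 + 0.0293 = 0.0550
F* = 32.93 · e^(0.0550 × 294/365) = 32.93 · e^0.044301 = 32.93 × 1.045297 = $34.4216
Market $34.69 > fair $34.4216: forward overpriced → cash-and-carry (buy spot, short the forward).
At maturity, profit = |F_mkt − F*| = |34.69 − 34.4216| = $0.27 per troy ounce

$0.27 per troy ounce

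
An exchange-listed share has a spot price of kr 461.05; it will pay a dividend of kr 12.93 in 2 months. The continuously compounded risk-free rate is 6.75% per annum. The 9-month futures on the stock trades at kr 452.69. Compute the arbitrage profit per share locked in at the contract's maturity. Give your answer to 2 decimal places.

PV(dividends) I = 12.93·e^(−0.0675·2/12) = 12.7854
Fair futures F* = (S − I)·e^(rT) = (461.05 − 12.7854)·e^0.050625 = 448.2646 × 1.051928 = 471.5421
Market kr 452.69 < fair 471.5421: forward underpriced → reverse cash-and-carry (short the stock, invest proceeds at r, pay the dividends, go long the forward).
Profit at T = |F_mkt − F*| = |452.69 − 471.5421| = kr 18.85 per share

kr 18.85 per share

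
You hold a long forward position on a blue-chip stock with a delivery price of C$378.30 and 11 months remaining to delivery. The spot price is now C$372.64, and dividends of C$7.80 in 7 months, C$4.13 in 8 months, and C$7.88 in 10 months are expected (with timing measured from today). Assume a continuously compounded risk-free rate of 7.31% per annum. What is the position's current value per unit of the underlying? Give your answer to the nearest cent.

C$0.04

PV(remaining dividends) I = 7.80·e^(−0.0731·7/12) + 4.13·e^(−0.0731·8/12) + 7.88·e^(−0.0731·10/12) = 18.8222
Current forward F = (S − I)·e^(rT) = (372.64 − 18.8222)·e^(0.0731·11/12) = 353.8178 × 1.069304 = 378.3388
Value (long) = (F − K)·e^(−rT) = (378.3388 − 378.30) × 0.935187 = 0.0363
Value = C$0.04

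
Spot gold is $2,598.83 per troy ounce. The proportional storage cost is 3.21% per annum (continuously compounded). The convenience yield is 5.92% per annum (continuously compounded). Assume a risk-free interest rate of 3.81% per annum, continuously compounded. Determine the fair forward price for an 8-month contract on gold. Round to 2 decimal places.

Net carry = r + u − y = 0.0381 + 0.0321 − 0.0592 = 0.0110
F = S·e^((r+u−y)T) = 2598.83 · e^(0.0110 × 8/12) = 2598.83 · e^0.00733333
= 2598.83 × 1.00736028 = $2,617.96 per troy ounce

$2,617.96 per troy ounce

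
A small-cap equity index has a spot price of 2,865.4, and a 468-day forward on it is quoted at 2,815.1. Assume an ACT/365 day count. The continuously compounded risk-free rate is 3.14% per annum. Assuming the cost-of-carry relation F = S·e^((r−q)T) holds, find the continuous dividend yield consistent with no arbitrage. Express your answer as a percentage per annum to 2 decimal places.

From F = S·e^((r−q)T): (r − q) = ln(F/S)/T
ln(2815.1/2865.4) = ln(0.982446) = -0.017710
(r − q) = -0.017710 / (468/365) = -0.013812
q = r − ln(F/S)/T = 0.0314 + 0.013812 = 0.045212
q = 4.52%

4.52%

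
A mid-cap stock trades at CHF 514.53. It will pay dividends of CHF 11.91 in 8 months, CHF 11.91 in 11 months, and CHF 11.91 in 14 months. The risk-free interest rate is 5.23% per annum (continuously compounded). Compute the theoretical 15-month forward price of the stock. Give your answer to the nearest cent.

CHF 512.93

PV(dividends) I = 11.91·e^(−0.0523·8/12) + 11.91·e^(−0.0523·11/12) + 11.91·e^(−0.0523·14/12)
I = 11.5019 + 11.3525 + 11.2050 = 34.0594
F = (S − I)·e^(rT) = (514.53 − 34.0594) · e^(0.0523·15/12)
= 480.4706 · e^0.065375 = 480.4706 × 1.067559 = CHF 512.93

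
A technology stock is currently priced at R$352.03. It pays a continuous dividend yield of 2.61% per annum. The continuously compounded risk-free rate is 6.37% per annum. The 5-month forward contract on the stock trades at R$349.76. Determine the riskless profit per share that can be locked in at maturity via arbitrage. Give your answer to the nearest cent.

R$7.83 per share

Fair forward: F* = S·e^(carry·T), with carry = (r − q) = 0.0637 − 0.0261 = 0.0376
F* = 352.03 · e^(0.0376 × 5/12) = 352.03 · e^0.015667 = 352.03 × 1.015790 = R$357.5886
Market R$349.76 < fair R$357.5886: forward underpriced → reverse cash-and-carry (short spot, go long the forward).
At maturity, profit = |F_mkt − F*| = |349.76 − 357.5886| = R$7.83 per share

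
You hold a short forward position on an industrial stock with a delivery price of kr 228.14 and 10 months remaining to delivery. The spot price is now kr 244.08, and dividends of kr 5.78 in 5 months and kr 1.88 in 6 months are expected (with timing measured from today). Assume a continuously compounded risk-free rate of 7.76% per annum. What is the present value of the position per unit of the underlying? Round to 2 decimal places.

PV(remaining dividends) I = 5.78·e^(−0.0776·5/12) + 1.88·e^(−0.0776·6/12) = 7.4046
Current forward F = (S − I)·e^(rT) = (244.08 − 7.4046)·e^(0.0776·10/12) = 236.6754 × 1.066803 = 252.4860
Value (long) = (F − K)·e^(−rT) = (252.4860 − 228.14) × 0.937380 = 22.8215
Short position value = −(long value) = -kr 22.82

-kr 22.82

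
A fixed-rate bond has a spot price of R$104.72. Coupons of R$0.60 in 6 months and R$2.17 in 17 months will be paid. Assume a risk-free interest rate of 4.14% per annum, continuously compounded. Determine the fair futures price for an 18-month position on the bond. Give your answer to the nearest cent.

PV(coupons) I = 0.60·e^(−0.0414·6/12) + 2.17·e^(−0.0414·17/12)
I = 0.5877 + 2.0464 = 2.6341
F = (S − I)·e^(rT) = (104.72 − 2.6341) · e^(0.0414·18/12)
= 102.0859 · e^0.062100 = 102.0859 × 1.064069 = R$108.63

R$108.63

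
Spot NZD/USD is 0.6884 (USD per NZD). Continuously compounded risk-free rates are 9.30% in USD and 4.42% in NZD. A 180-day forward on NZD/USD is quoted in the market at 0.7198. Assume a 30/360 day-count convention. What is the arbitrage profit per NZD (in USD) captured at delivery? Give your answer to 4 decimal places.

Fair forward: F* = S·e^(carry·T), with carry = (r_USD − r_NZD) = 0.0930 − 0.0442 = 0.0488
F* = 0.6884 · e^(0.0488 × 180/360) = 0.6884 · e^0.024400 = 0.6884 × 1.024700 = 0.7054
Market 0.7198 > fair 0.7054: forward overpriced → cash-and-carry (buy spot, short the forward).
At maturity, profit = |F_mkt − F*| = |0.7198 − 0.7054| = 0.0144 per NZD (in USD)

0.0144 per NZD (in USD)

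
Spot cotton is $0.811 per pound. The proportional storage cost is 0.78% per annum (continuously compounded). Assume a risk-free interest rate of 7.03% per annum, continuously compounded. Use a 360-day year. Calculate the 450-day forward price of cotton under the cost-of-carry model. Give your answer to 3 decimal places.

$0.894 per pound

Net carry = r + u − y = 0.0703 + 0.0078 − 0.0000 = 0.0781
F = S·e^((r+u−y)T) = 0.811 · e^(0.0781 × 450/360) = 0.811 · e^0.097625
= 0.811 × 1.102549 = $0.894 per pound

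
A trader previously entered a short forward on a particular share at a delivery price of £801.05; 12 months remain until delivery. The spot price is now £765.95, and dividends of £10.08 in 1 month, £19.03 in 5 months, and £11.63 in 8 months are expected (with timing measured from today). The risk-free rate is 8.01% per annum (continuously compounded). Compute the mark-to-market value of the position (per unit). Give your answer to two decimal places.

PV(remaining dividends) I = 10.08·e^(−0.0801·1/12) + 19.03·e^(−0.0801·5/12) + 11.63·e^(−0.0801·8/12) = 39.4435
Current forward F = (S − I)·e^(rT) = (765.95 − 39.4435)·e^(0.0801·12/12) = 726.5065 × 1.083395 = 787.0935
Value (long) = (F − K)·e^(−rT) = (787.0935 − 801.05) × 0.923024 = -12.8822
Short position value = −(long value) = £12.88

£12.88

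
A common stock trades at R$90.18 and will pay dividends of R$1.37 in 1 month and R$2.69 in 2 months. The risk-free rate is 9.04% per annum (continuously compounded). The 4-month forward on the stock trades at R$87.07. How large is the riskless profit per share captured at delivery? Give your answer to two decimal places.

R$1.74 per share

PV(dividends) I = 1.37·e^(−0.0904·1/12) + 2.69·e^(−0.0904·2/12) = 4.0095
Fair forward F* = (S − I)·e^(rT) = (90.18 − 4.0095)·e^0.030133 = 86.1705 × 1.030592 = 88.8066
Market R$87.07 < fair 88.8066: forward underpriced → reverse cash-and-carry (short the stock, invest proceeds at r, pay the dividends, go long the forward).
Profit at T = |F_mkt − F*| = |87.07 − 88.8066| = R$1.74 per share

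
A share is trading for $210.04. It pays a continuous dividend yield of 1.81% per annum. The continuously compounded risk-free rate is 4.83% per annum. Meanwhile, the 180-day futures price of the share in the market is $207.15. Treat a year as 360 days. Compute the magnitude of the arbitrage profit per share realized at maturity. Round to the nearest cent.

Fair futures: F* = S·e^(carry·T), with carry = (r − q) = 0.0483 − 0.0181 = 0.0302
F* = 210.04 · e^(0.0302 × 180/360) = 210.04 · e^0.015100 = 210.04 × 1.015215 = $213.2358
Market $207.15 < fair $213.2358: forward underpriced → reverse cash-and-carry (short spot, go long the forward).
At maturity, profit = |F_mkt − F*| = |207.15 − 213.2358| = $6.09 per share

$6.09 per share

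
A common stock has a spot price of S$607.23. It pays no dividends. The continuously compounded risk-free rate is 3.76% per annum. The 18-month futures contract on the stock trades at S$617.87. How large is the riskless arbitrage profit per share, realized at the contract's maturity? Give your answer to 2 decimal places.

Fair futures: F* = S·e^(carry·T), with carry = r = 0.0376
F* = 607.23 · e^(0.0376 × 18/12) = 607.23 · e^0.056400 = 607.23 × 1.058021 = S$642.4621
Market S$617.87 < fair S$642.4621: forward underpriced → reverse cash-and-carry (short spot, go long the forward).
At maturity, profit = |F_mkt − F*| = |617.87 − 642.4621| = S$24.59 per share

S$24.59 per share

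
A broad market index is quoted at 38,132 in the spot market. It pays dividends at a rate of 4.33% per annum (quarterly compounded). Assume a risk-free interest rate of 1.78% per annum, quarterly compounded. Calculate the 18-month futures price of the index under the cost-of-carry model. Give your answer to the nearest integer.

36,712

F = S · (1+r/4)^(4T) / (1+q/4)^(4T)
= 38132 × 1.026999 / 1.066733 = 38132 × 0.962752
F = 36,712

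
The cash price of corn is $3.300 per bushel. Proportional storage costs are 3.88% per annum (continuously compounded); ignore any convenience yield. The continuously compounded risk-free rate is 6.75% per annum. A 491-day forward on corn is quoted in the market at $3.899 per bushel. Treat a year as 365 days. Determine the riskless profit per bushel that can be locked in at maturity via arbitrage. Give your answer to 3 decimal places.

$0.092 per bushel

Fair forward: F* = S·e^(carry·T), with carry = (r + u) = 0.0675 + 0.0388 = 0.1063
F* = 3.300 · e^(0.1063 × 491/365) = 3.300 · e^0.142995 = 3.300 × 1.153724 = $3.8073
Market $3.899 > fair $3.8073: forward overpriced → cash-and-carry (buy spot, short the forward).
At maturity, profit = |F_mkt − F*| = |3.899 − 3.8073| = $0.092 per bushel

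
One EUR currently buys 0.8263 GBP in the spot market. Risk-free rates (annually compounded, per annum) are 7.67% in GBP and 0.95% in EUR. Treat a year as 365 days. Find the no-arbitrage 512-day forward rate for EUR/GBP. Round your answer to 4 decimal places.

By covered interest parity, F = S · (1+r_GBP)^T / (1+r_EUR)^T
= 0.8263 × 1.109227 / 1.013351 = 0.8263 × 1.094613
F = 0.9045 GBP per EUR

0.9045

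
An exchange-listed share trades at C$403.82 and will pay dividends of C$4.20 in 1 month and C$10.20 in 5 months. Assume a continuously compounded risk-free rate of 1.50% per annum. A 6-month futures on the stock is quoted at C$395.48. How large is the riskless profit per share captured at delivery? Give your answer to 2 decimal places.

PV(dividends) I = 4.20·e^(−0.0150·1/12) + 10.20·e^(−0.0150·5/12) = 14.3312
Fair futures F* = (S − I)·e^(rT) = (403.82 − 14.3312)·e^0.007500 = 389.4888 × 1.007528 = 392.4209
Market C$395.48 > fair 392.4209: forward overpriced → cash-and-carry (borrow at r, buy the stock and collect the dividends, short the forward).
Profit at T = |F_mkt − F*| = |395.48 − 392.4209| = C$3.06 per share

C$3.06 per share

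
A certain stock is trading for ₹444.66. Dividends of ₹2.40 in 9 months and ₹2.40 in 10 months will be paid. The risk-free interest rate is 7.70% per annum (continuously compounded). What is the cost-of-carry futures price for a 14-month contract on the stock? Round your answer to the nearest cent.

₹481.51

PV(dividends) I = 2.40·e^(−0.0770·9/12) + 2.40·e^(−0.0770·10/12)
I = 2.2653 + 2.2508 = 4.5161
F = (S − I)·e^(rT) = (444.66 − 4.5161) · e^(0.0770·14/12)
= 440.1439 · e^0.089833 = 440.1439 × 1.093992 = ₹481.51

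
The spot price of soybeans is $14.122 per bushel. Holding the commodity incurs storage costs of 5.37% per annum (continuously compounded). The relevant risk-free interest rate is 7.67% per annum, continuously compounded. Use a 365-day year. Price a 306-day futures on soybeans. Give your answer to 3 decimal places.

$15.753 per bushel

Net carry = r + u − y = 0.0767 + 0.0537 − 0.0000 = 0.1304
F = S·e^((r+u−y)T) = 14.122 · e^(0.1304 × 306/365) = 14.122 · e^0.109322
= 14.122 × 1.115521 = $15.753 per bushel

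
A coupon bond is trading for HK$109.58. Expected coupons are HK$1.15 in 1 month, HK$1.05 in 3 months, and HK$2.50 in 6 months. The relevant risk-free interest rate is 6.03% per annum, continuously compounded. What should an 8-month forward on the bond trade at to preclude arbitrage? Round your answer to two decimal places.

PV(coupons) I = 1.15·e^(−0.0603·1/12) + 1.05·e^(−0.0603·3/12) + 2.50·e^(−0.0603·6/12)
I = 1.1442 + 1.0343 + 2.4257 = 4.6042
F = (S − I)·e^(rT) = (109.58 − 4.6042) · e^(0.0603·8/12)
= 104.9758 · e^0.040200 = 104.9758 × 1.041019 = HK$109.28

HK$109.28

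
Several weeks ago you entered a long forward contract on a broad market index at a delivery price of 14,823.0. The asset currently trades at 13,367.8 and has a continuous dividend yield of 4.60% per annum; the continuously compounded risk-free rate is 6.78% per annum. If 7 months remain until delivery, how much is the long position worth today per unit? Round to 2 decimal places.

Current fair forward for the remaining 7 months: F = S·e^((r − q)·T), (r − q) = 0.0678 − 0.0460 = 0.0218
F = 13367.8 · e^(0.0218 × 7/12) = 13367.8 × 1.01279787 = 13538.8794
Value of long forward = (F − K)·e^(−rT) = (13538.8794 − 14823.0) · e^(−0.0678·7/12)
= -1284.1206 × 0.96122189 = -1234.32

-1234.32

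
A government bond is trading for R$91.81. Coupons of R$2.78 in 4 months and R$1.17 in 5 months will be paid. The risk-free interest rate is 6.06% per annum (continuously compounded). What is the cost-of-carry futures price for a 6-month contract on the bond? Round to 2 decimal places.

R$90.65

PV(coupons) I = 2.78·e^(−0.0606·4/12) + 1.17·e^(−0.0606·5/12)
I = 2.7244 + 1.1408 = 3.8652
F = (S − I)·e^(rT) = (91.81 − 3.8652) · e^(0.0606·6/12)
= 87.9448 · e^0.030300 = 87.9448 × 1.030764 = R$90.65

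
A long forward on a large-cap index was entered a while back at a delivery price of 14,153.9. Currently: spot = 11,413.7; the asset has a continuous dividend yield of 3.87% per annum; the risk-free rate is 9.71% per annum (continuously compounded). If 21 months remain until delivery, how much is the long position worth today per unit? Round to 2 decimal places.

Current fair forward for the remaining 21 months: F = S·e^((r − q)·T), (r − q) = 0.0971 − 0.0387 = 0.0584
F = 11413.7 · e^(0.0584 × 21/12) = 11413.7 × 1.10760497 = 12641.8708
Value of long forward = (F − K)·e^(−rT) = (12641.8708 − 14153.9) · e^(−0.0971·21/12)
= -1512.0292 × 0.84372809 = -1275.74

-1275.74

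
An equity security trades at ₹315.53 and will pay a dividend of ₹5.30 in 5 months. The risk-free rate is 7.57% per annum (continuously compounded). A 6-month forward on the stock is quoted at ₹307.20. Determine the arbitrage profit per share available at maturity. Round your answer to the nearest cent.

PV(dividends) I = 5.30·e^(−0.0757·5/12) = 5.1354
Fair forward F* = (S − I)·e^(rT) = (315.53 − 5.1354)·e^0.037850 = 310.3946 × 1.038575 = 322.3681
Market ₹307.20 < fair 322.3681: forward underpriced → reverse cash-and-carry (short the stock, invest proceeds at r, pay the dividends, go long the forward).
Profit at T = |F_mkt − F*| = |307.20 − 322.3681| = ₹15.17 per share

₹15.17 per share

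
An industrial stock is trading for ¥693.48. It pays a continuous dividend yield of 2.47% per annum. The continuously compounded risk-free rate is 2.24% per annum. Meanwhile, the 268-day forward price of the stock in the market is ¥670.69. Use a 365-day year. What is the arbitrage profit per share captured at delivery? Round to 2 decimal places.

Fair forward: F* = S·e^(carry·T), with carry = (r − q) = 0.0224 − 0.0247 = -0.0023
F* = 693.48 · e^(-0.0023 × 268/365) = 693.48 · e^-0.001689 = 693.48 × 0.998312 = ¥692.3094
Market ¥670.69 < fair ¥692.3094: forward underpriced → reverse cash-and-carry (short spot, go long the forward).
At maturity, profit = |F_mkt − F*| = |670.69 − 692.3094| = ¥21.62 per share

¥21.62 per share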